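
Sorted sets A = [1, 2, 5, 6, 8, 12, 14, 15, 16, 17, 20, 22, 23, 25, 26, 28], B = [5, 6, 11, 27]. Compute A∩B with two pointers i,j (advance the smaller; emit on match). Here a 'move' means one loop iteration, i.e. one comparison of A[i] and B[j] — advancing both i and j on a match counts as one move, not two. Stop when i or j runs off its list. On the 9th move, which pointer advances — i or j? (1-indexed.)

i

[i=1,j=1] 1<5 → i++
[i=2,j=1] 2<5 → i++
[i=3,j=1] 5==5 emit → i++,j++
[i=4,j=2] 6==6 emit → i++,j++
[i=5,j=3] 8<11 → i++
[i=6,j=3] 12>11 → j++
[i=6,j=4] 12<27 → i++
[i=7,j=4] 14<27 → i++
[i=8,j=4] 15<27 → i++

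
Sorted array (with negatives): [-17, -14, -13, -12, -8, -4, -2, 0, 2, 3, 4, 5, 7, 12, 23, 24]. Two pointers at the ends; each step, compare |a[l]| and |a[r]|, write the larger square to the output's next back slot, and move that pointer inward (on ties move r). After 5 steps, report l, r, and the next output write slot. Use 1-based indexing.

[1,16] |-17|<=|24| out[16]=576 → r--
[1,15] |-17|<=|23| out[15]=529 → r--
[1,14] |-17|>|12| out[14]=289 → l++
[2,14] |-14|>|12| out[13]=196 → l++
[3,14] |-13|>|12| out[12]=169 → l++

l=4, r=14, next write slot=11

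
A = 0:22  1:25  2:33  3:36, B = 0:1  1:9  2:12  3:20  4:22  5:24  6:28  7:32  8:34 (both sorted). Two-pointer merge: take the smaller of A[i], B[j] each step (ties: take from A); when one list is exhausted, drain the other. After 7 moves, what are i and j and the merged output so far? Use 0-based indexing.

[i=0,j=0] A[i]=22>B[j]=1 take 1 → j++
[i=0,j=1] A[i]=22>B[j]=9 take 9 → j++
[i=0,j=2] A[i]=22>B[j]=12 take 12 → j++
[i=0,j=3] A[i]=22>B[j]=20 take 20 → j++
[i=0,j=4] A[i]=22<=B[j]=22 take 22 → i++
[i=1,j=4] A[i]=25>B[j]=22 take 22 → j++
[i=1,j=5] A[i]=25>B[j]=24 take 24 → j++

i=1, j=6, merged so far=[1, 9, 12, 20, 22, 22, 24]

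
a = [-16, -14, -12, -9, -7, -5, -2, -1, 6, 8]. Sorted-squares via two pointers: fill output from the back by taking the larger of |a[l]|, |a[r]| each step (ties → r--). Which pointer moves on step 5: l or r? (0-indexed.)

[0,9] |-16|>|8| out[9]=256 → l++
[1,9] |-14|>|8| out[8]=196 → l++
[2,9] |-12|>|8| out[7]=144 → l++
[3,9] |-9|>|8| out[6]=81 → l++
[4,9] |-7|<=|8| out[5]=64 → r--

r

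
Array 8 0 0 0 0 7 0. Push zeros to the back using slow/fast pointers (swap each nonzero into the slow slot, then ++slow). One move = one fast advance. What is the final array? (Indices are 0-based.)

[8, 7, 0, 0, 0, 0, 0]

slow=0 fast=0: a[fast]=8≠0 swap→a[0]=8, slow++,fast++
slow=1 fast=1: a[fast]=0, fast++
slow=1 fast=2: a[fast]=0, fast++
slow=1 fast=3: a[fast]=0, fast++
slow=1 fast=4: a[fast]=0, fast++
slow=1 fast=5: a[fast]=7≠0 swap→a[1]=7, slow++,fast++
slow=2 fast=6: a[fast]=0, fast++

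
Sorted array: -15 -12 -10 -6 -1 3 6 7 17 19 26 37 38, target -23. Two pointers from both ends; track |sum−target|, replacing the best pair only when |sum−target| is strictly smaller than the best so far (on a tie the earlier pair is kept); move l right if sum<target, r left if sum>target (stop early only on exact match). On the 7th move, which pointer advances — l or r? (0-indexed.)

[0,12] -15+38=23 d=46 * → r--
[0,11] -15+37=22 d=45 * → r--
[0,10] -15+26=11 d=34 * → r--
[0,9] -15+19=4 d=27 * → r--
[0,8] -15+17=2 d=25 * → r--
[0,7] -15+7=-8 d=15 * → r--
[0,6] -15+6=-9 d=14 * → r--

r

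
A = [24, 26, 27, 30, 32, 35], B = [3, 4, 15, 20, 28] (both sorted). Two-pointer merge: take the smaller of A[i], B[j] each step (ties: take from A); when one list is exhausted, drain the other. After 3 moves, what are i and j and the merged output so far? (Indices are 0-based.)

i=0, j=3, merged so far=[3, 4, 15]

i=0 j=0: A[i]=24>B[j]=3 take 3, j++
i=0 j=1: A[i]=24>B[j]=4 take 4, j++
i=0 j=2: A[i]=24>B[j]=15 take 15, j++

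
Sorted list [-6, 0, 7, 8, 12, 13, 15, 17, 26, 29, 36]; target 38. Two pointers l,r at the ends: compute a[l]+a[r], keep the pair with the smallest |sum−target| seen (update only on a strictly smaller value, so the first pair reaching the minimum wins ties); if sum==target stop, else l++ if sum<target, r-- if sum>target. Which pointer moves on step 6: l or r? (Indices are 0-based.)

[0,10] -6+36=30 d=8 * → l++
[1,10] 0+36=36 d=2 * → l++
[2,10] 7+36=43 d=5 → r--
[2,9] 7+29=36 d=2 → l++
[3,9] 8+29=37 d=1 * → l++
[4,9] 12+29=41 d=3 → r--

r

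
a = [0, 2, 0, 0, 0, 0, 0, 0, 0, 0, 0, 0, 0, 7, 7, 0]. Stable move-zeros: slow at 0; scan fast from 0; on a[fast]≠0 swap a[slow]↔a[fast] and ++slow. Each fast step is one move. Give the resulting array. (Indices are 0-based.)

[2, 7, 7, 0, 0, 0, 0, 0, 0, 0, 0, 0, 0, 0, 0, 0]

(s=0,f=0) a[fast]=0 → fast++
(s=0,f=1) a[fast]=2≠0 swap→a[0]=2 → slow++,fast++
(s=1,f=2) a[fast]=0 → fast++
(s=1,f=3) a[fast]=0 → fast++
(s=1,f=4) a[fast]=0 → fast++
(s=1,f=5) a[fast]=0 → fast++
(s=1,f=6) a[fast]=0 → fast++
(s=1,f=7) a[fast]=0 → fast++
(s=1,f=8) a[fast]=0 → fast++
(s=1,f=9) a[fast]=0 → fast++
(s=1,f=10) a[fast]=0 → fast++
(s=1,f=11) a[fast]=0 → fast++
(s=1,f=12) a[fast]=0 → fast++
(s=1,f=13) a[fast]=7≠0 swap→a[1]=7 → slow++,fast++
(s=2,f=14) a[fast]=7≠0 swap→a[2]=7 → slow++,fast++
(s=3,f=15) a[fast]=0 → fast++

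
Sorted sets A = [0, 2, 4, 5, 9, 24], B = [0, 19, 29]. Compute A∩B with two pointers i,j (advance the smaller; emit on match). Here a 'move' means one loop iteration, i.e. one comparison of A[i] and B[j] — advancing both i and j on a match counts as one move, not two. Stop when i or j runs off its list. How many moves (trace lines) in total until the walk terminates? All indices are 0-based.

7 moves

i=0 j=0: 0==0 emit, i++,j++
i=1 j=1: 2<19, i++
i=2 j=1: 4<19, i++
i=3 j=1: 5<19, i++
i=4 j=1: 9<19, i++
i=5 j=1: 24>19, j++
i=5 j=2: 24<29, i++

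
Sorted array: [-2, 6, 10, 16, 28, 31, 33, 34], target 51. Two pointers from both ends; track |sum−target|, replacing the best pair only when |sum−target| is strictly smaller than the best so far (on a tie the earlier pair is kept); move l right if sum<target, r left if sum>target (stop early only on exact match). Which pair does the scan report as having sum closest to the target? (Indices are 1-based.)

pair (16, 34) with sum 50 (|Δ|=1)

l=1 r=8: -2+34=32 d=19 *, l++
l=2 r=8: 6+34=40 d=11 *, l++
l=3 r=8: 10+34=44 d=7 *, l++
l=4 r=8: 16+34=50 d=1 *, l++
l=5 r=8: 28+34=62 d=11, r--
l=5 r=7: 28+33=61 d=10, r--
l=5 r=6: 28+31=59 d=8, r--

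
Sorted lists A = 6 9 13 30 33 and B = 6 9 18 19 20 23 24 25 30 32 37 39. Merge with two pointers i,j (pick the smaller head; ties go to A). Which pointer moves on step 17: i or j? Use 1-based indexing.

[i=1,j=1] A[i]=6<=B[j]=6 take 6 → i++
[i=2,j=1] A[i]=9>B[j]=6 take 6 → j++
[i=2,j=2] A[i]=9<=B[j]=9 take 9 → i++
[i=3,j=2] A[i]=13>B[j]=9 take 9 → j++
[i=3,j=3] A[i]=13<=B[j]=18 take 13 → i++
[i=4,j=3] A[i]=30>B[j]=18 take 18 → j++
[i=4,j=4] A[i]=30>B[j]=19 take 19 → j++
[i=4,j=5] A[i]=30>B[j]=20 take 20 → j++
[i=4,j=6] A[i]=30>B[j]=23 take 23 → j++
[i=4,j=7] A[i]=30>B[j]=24 take 24 → j++
[i=4,j=8] A[i]=30>B[j]=25 take 25 → j++
[i=4,j=9] A[i]=30<=B[j]=30 take 30 → i++
[i=5,j=9] A[i]=33>B[j]=30 take 30 → j++
[i=5,j=10] A[i]=33>B[j]=32 take 32 → j++
[i=5,j=11] A[i]=33<=B[j]=37 take 33 → i++
[i=6,j=11] A done, take B[j]=37 → j++
[i=6,j=12] A done, take B[j]=39 → j++

j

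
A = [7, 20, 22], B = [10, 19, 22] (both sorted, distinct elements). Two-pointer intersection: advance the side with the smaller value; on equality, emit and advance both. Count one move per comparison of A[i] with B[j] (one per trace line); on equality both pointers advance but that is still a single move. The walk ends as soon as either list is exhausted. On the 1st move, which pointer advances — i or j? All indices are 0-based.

i=0 j=0: 7<10, i++

i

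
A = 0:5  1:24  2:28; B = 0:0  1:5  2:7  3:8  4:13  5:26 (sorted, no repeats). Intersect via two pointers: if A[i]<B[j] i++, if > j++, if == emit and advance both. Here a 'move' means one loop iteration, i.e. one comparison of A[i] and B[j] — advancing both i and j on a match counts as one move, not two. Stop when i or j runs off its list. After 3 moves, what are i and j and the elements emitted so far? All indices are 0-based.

[i=0,j=0] 5>0 → j++
[i=0,j=1] 5==5 emit → i++,j++
[i=1,j=2] 24>7 → j++

i=1, j=3, emitted=[5]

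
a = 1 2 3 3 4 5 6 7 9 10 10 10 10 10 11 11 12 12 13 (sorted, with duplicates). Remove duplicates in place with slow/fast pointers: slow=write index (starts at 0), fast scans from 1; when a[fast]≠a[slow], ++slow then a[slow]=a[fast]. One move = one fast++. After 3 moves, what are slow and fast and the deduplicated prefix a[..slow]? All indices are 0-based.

slow=2, fast=4, prefix=[1, 2, 3]

(s=0,f=1) a[fast]=2≠a[slow]=1 write a[1]=2 → slow++,fast++
(s=1,f=2) a[fast]=3≠a[slow]=2 write a[2]=3 → slow++,fast++
(s=2,f=3) a[fast]=3=a[slow] dup → fast++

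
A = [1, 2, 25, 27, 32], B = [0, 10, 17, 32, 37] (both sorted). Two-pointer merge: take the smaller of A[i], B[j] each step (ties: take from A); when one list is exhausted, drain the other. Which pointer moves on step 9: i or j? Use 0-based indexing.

[i=0,j=0] A[i]=1>B[j]=0 take 0 → j++
[i=0,j=1] A[i]=1<=B[j]=10 take 1 → i++
[i=1,j=1] A[i]=2<=B[j]=10 take 2 → i++
[i=2,j=1] A[i]=25>B[j]=10 take 10 → j++
[i=2,j=2] A[i]=25>B[j]=17 take 17 → j++
[i=2,j=3] A[i]=25<=B[j]=32 take 25 → i++
[i=3,j=3] A[i]=27<=B[j]=32 take 27 → i++
[i=4,j=3] A[i]=32<=B[j]=32 take 32 → i++
[i=5,j=3] A done, take B[j]=32 → j++

j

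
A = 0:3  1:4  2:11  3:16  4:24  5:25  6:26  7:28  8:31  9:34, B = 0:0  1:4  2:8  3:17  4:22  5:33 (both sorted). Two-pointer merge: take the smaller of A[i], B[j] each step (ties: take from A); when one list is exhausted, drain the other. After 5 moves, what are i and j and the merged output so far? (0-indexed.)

i=2, j=3, merged so far=[0, 3, 4, 4, 8]

i=0 j=0: A[i]=3>B[j]=0 take 0, j++
i=0 j=1: A[i]=3<=B[j]=4 take 3, i++
i=1 j=1: A[i]=4<=B[j]=4 take 4, i++
i=2 j=1: A[i]=11>B[j]=4 take 4, j++
i=2 j=2: A[i]=11>B[j]=8 take 8, j++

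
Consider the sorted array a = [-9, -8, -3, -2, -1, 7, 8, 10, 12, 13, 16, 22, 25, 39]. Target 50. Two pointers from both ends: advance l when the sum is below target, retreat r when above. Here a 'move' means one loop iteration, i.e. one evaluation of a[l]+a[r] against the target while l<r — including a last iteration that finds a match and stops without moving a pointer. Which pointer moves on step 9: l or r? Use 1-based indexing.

[1,14] -9+39=30 <50 → l++
[2,14] -8+39=31 <50 → l++
[3,14] -3+39=36 <50 → l++
[4,14] -2+39=37 <50 → l++
[5,14] -1+39=38 <50 → l++
[6,14] 7+39=46 <50 → l++
[7,14] 8+39=47 <50 → l++
[8,14] 10+39=49 <50 → l++
[9,14] 12+39=51 >50 → r--

r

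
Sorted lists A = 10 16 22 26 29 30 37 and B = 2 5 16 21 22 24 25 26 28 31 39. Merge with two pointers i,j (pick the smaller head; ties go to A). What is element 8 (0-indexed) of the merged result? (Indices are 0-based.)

[i=0,j=0] A[i]=10>B[j]=2 take 2 → j++
[i=0,j=1] A[i]=10>B[j]=5 take 5 → j++
[i=0,j=2] A[i]=10<=B[j]=16 take 10 → i++
[i=1,j=2] A[i]=16<=B[j]=16 take 16 → i++
[i=2,j=2] A[i]=22>B[j]=16 take 16 → j++
[i=2,j=3] A[i]=22>B[j]=21 take 21 → j++
[i=2,j=4] A[i]=22<=B[j]=22 take 22 → i++
[i=3,j=4] A[i]=26>B[j]=22 take 22 → j++
[i=3,j=5] A[i]=26>B[j]=24 take 24 → j++
[i=3,j=6] A[i]=26>B[j]=25 take 25 → j++
[i=3,j=7] A[i]=26<=B[j]=26 take 26 → i++
[i=4,j=7] A[i]=29>B[j]=26 take 26 → j++
[i=4,j=8] A[i]=29>B[j]=28 take 28 → j++
[i=4,j=9] A[i]=29<=B[j]=31 take 29 → i++
[i=5,j=9] A[i]=30<=B[j]=31 take 30 → i++
[i=6,j=9] A[i]=37>B[j]=31 take 31 → j++
[i=6,j=10] A[i]=37<=B[j]=39 take 37 → i++
[i=7,j=10] A done, take B[j]=39 → j++

merged[8] = 24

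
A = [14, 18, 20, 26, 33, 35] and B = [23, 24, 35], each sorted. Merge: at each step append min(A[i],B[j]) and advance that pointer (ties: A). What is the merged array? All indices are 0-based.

[14, 18, 20, 23, 24, 26, 33, 35, 35]

i=0 j=0: A[i]=14<=B[j]=23 take 14, i++
i=1 j=0: A[i]=18<=B[j]=23 take 18, i++
i=2 j=0: A[i]=20<=B[j]=23 take 20, i++
i=3 j=0: A[i]=26>B[j]=23 take 23, j++
i=3 j=1: A[i]=26>B[j]=24 take 24, j++
i=3 j=2: A[i]=26<=B[j]=35 take 26, i++
i=4 j=2: A[i]=33<=B[j]=35 take 33, i++
i=5 j=2: A[i]=35<=B[j]=35 take 35, i++
i=6 j=2: A done, take B[j]=35, j++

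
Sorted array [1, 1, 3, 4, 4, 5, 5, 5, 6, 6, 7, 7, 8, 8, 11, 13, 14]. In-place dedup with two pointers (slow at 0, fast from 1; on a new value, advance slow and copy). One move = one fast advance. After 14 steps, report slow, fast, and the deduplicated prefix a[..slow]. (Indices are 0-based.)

slow=0 fast=1: a[fast]=1=a[slow] dup, fast++
slow=0 fast=2: a[fast]=3≠a[slow]=1 write a[1]=3, slow++,fast++
slow=1 fast=3: a[fast]=4≠a[slow]=3 write a[2]=4, slow++,fast++
slow=2 fast=4: a[fast]=4=a[slow] dup, fast++
slow=2 fast=5: a[fast]=5≠a[slow]=4 write a[3]=5, slow++,fast++
slow=3 fast=6: a[fast]=5=a[slow] dup, fast++
slow=3 fast=7: a[fast]=5=a[slow] dup, fast++
slow=3 fast=8: a[fast]=6≠a[slow]=5 write a[4]=6, slow++,fast++
slow=4 fast=9: a[fast]=6=a[slow] dup, fast++
slow=4 fast=10: a[fast]=7≠a[slow]=6 write a[5]=7, slow++,fast++
slow=5 fast=11: a[fast]=7=a[slow] dup, fast++
slow=5 fast=12: a[fast]=8≠a[slow]=7 write a[6]=8, slow++,fast++
slow=6 fast=13: a[fast]=8=a[slow] dup, fast++
slow=6 fast=14: a[fast]=11≠a[slow]=8 write a[7]=11, slow++,fast++

slow=7, fast=15, prefix=[1, 3, 4, 5, 6, 7, 8, 11]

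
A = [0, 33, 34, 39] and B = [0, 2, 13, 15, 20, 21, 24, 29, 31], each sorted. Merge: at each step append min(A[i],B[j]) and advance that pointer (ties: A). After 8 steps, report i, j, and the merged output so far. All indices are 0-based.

[i=0,j=0] A[i]=0<=B[j]=0 take 0 → i++
[i=1,j=0] A[i]=33>B[j]=0 take 0 → j++
[i=1,j=1] A[i]=33>B[j]=2 take 2 → j++
[i=1,j=2] A[i]=33>B[j]=13 take 13 → j++
[i=1,j=3] A[i]=33>B[j]=15 take 15 → j++
[i=1,j=4] A[i]=33>B[j]=20 take 20 → j++
[i=1,j=5] A[i]=33>B[j]=21 take 21 → j++
[i=1,j=6] A[i]=33>B[j]=24 take 24 → j++

i=1, j=7, merged so far=[0, 0, 2, 13, 15, 20, 21, 24]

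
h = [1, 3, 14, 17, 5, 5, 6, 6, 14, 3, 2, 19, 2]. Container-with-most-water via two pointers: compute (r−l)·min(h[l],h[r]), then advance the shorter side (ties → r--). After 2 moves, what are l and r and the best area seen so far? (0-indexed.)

l=1, r=11, best area=22

[0,12] min(1,2)*12=12 best=12 * → l++
[1,12] min(3,2)*11=22 best=22 * → r--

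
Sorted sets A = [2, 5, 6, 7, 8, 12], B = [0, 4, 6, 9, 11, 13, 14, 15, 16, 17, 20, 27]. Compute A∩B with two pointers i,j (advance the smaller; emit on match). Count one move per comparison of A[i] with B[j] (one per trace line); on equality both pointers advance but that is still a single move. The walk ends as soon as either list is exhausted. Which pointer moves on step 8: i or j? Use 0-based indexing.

[i=0,j=0] 2>0 → j++
[i=0,j=1] 2<4 → i++
[i=1,j=1] 5>4 → j++
[i=1,j=2] 5<6 → i++
[i=2,j=2] 6==6 emit → i++,j++
[i=3,j=3] 7<9 → i++
[i=4,j=3] 8<9 → i++
[i=5,j=3] 12>9 → j++

j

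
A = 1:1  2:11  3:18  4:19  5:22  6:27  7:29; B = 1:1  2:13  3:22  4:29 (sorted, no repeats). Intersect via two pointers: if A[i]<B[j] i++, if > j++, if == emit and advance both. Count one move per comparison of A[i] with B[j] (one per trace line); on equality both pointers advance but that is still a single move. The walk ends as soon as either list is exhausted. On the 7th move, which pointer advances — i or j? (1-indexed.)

i=1 j=1: 1==1 emit, i++,j++
i=2 j=2: 11<13, i++
i=3 j=2: 18>13, j++
i=3 j=3: 18<22, i++
i=4 j=3: 19<22, i++
i=5 j=3: 22==22 emit, i++,j++
i=6 j=4: 27<29, i++

i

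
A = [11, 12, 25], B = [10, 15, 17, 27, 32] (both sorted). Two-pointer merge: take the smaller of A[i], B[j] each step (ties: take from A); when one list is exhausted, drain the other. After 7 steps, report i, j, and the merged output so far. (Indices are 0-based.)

i=3, j=4, merged so far=[10, 11, 12, 15, 17, 25, 27]

[i=0,j=0] A[i]=11>B[j]=10 take 10 → j++
[i=0,j=1] A[i]=11<=B[j]=15 take 11 → i++
[i=1,j=1] A[i]=12<=B[j]=15 take 12 → i++
[i=2,j=1] A[i]=25>B[j]=15 take 15 → j++
[i=2,j=2] A[i]=25>B[j]=17 take 17 → j++
[i=2,j=3] A[i]=25<=B[j]=27 take 25 → i++
[i=3,j=3] A done, take B[j]=27 → j++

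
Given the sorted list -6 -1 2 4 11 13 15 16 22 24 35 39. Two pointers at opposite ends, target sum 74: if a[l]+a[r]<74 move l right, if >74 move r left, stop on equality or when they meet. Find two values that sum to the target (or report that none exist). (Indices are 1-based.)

(35, 39)

l=1 r=12: -6+39=33 <74, l++
l=2 r=12: -1+39=38 <74, l++
l=3 r=12: 2+39=41 <74, l++
l=4 r=12: 4+39=43 <74, l++
l=5 r=12: 11+39=50 <74, l++
l=6 r=12: 13+39=52 <74, l++
l=7 r=12: 15+39=54 <74, l++
l=8 r=12: 16+39=55 <74, l++
l=9 r=12: 22+39=61 <74, l++
l=10 r=12: 24+39=63 <74, l++
l=11 r=12: 35+39=74, found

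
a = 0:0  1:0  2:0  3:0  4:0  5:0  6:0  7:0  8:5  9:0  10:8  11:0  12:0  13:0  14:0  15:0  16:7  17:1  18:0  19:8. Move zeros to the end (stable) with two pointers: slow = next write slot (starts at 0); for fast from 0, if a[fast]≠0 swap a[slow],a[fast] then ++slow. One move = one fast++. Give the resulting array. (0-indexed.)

slow=0 fast=0: a[fast]=0, fast++
slow=0 fast=1: a[fast]=0, fast++
slow=0 fast=2: a[fast]=0, fast++
slow=0 fast=3: a[fast]=0, fast++
slow=0 fast=4: a[fast]=0, fast++
slow=0 fast=5: a[fast]=0, fast++
slow=0 fast=6: a[fast]=0, fast++
slow=0 fast=7: a[fast]=0, fast++
slow=0 fast=8: a[fast]=5≠0 swap→a[0]=5, slow++,fast++
slow=1 fast=9: a[fast]=0, fast++
slow=1 fast=10: a[fast]=8≠0 swap→a[1]=8, slow++,fast++
slow=2 fast=11: a[fast]=0, fast++
slow=2 fast=12: a[fast]=0, fast++
slow=2 fast=13: a[fast]=0, fast++
slow=2 fast=14: a[fast]=0, fast++
slow=2 fast=15: a[fast]=0, fast++
slow=2 fast=16: a[fast]=7≠0 swap→a[2]=7, slow++,fast++
slow=3 fast=17: a[fast]=1≠0 swap→a[3]=1, slow++,fast++
slow=4 fast=18: a[fast]=0, fast++
slow=4 fast=19: a[fast]=8≠0 swap→a[4]=8, slow++,fast++

[5, 8, 7, 1, 8, 0, 0, 0, 0, 0, 0, 0, 0, 0, 0, 0, 0, 0, 0, 0]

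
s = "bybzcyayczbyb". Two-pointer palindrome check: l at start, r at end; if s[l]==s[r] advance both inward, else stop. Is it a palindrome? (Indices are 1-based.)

l=1 r=13: 'b'=='b', l++,r--
l=2 r=12: 'y'=='y', l++,r--
l=3 r=11: 'b'=='b', l++,r--
l=4 r=10: 'z'=='z', l++,r--
l=5 r=9: 'c'=='c', l++,r--
l=6 r=8: 'y'=='y', l++,r--

palindrome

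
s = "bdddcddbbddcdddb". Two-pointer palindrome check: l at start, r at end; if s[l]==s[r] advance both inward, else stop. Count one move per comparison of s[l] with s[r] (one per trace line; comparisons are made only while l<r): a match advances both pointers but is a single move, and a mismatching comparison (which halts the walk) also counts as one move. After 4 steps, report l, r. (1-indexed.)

l=1 r=16: 'b'=='b', l++,r--
l=2 r=15: 'd'=='d', l++,r--
l=3 r=14: 'd'=='d', l++,r--
l=4 r=13: 'd'=='d', l++,r--

l=5, r=12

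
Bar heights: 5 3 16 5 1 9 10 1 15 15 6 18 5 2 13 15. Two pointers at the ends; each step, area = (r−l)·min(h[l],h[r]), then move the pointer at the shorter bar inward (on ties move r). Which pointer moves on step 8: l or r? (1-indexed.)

[1,16] min(5,15)*15=75 best=75 * → l++
[2,16] min(3,15)*14=42 best=75 → l++
[3,16] min(16,15)*13=195 best=195 * → r--
[3,15] min(16,13)*12=156 best=195 → r--
[3,14] min(16,2)*11=22 best=195 → r--
[3,13] min(16,5)*10=50 best=195 → r--
[3,12] min(16,18)*9=144 best=195 → l++
[4,12] min(5,18)*8=40 best=195 → l++

l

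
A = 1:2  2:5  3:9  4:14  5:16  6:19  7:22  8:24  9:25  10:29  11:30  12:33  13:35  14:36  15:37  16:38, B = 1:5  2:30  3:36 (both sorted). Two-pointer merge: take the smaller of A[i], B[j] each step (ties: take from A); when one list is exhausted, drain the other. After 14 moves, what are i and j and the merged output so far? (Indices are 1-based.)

i=13, j=3, merged so far=[2, 5, 5, 9, 14, 16, 19, 22, 24, 25, 29, 30, 30, 33]

[i=1,j=1] A[i]=2<=B[j]=5 take 2 → i++
[i=2,j=1] A[i]=5<=B[j]=5 take 5 → i++
[i=3,j=1] A[i]=9>B[j]=5 take 5 → j++
[i=3,j=2] A[i]=9<=B[j]=30 take 9 → i++
[i=4,j=2] A[i]=14<=B[j]=30 take 14 → i++
[i=5,j=2] A[i]=16<=B[j]=30 take 16 → i++
[i=6,j=2] A[i]=19<=B[j]=30 take 19 → i++
[i=7,j=2] A[i]=22<=B[j]=30 take 22 → i++
[i=8,j=2] A[i]=24<=B[j]=30 take 24 → i++
[i=9,j=2] A[i]=25<=B[j]=30 take 25 → i++
[i=10,j=2] A[i]=29<=B[j]=30 take 29 → i++
[i=11,j=2] A[i]=30<=B[j]=30 take 30 → i++
[i=12,j=2] A[i]=33>B[j]=30 take 30 → j++
[i=12,j=3] A[i]=33<=B[j]=36 take 33 → i++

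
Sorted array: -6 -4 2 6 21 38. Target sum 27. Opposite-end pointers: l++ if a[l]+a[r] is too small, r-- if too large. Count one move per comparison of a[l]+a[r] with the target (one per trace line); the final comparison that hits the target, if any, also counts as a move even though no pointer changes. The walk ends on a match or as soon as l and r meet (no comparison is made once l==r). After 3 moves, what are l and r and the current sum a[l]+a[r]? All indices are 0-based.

[0,5] -6+38=32 >27 → r--
[0,4] -6+21=15 <27 → l++
[1,4] -4+21=17 <27 → l++

l=2, r=4, sum=23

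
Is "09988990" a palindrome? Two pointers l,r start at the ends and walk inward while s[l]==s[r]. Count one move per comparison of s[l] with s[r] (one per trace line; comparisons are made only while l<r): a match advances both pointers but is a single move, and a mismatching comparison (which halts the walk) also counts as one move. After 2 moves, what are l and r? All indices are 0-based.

l=2, r=5

l=0 r=7: '0'=='0', l++,r--
l=1 r=6: '9'=='9', l++,r--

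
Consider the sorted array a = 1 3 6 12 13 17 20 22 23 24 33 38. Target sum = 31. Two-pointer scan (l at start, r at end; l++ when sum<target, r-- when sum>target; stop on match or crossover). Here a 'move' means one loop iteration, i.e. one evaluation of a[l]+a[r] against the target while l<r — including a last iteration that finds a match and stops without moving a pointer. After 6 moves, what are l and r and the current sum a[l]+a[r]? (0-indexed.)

l=3, r=8, sum=35

l=0 r=11: 1+38=39 >31, r--
l=0 r=10: 1+33=34 >31, r--
l=0 r=9: 1+24=25 <31, l++
l=1 r=9: 3+24=27 <31, l++
l=2 r=9: 6+24=30 <31, l++
l=3 r=9: 12+24=36 >31, r--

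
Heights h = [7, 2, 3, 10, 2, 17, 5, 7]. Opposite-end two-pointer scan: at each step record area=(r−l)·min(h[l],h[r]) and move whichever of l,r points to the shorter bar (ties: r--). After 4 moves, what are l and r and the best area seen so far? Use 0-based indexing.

l=2, r=5, best area=49

l=0 r=7: min(7,7)*7=49 best=49 *, r--
l=0 r=6: min(7,5)*6=30 best=49, r--
l=0 r=5: min(7,17)*5=35 best=49, l++
l=1 r=5: min(2,17)*4=8 best=49, l++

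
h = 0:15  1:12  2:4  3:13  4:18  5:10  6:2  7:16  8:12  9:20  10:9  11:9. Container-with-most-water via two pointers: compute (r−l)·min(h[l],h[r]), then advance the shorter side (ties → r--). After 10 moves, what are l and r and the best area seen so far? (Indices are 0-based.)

l=8, r=9, best area=135

l=0 r=11: min(15,9)*11=99 best=99 *, r--
l=0 r=10: min(15,9)*10=90 best=99, r--
l=0 r=9: min(15,20)*9=135 best=135 *, l++
l=1 r=9: min(12,20)*8=96 best=135, l++
l=2 r=9: min(4,20)*7=28 best=135, l++
l=3 r=9: min(13,20)*6=78 best=135, l++
l=4 r=9: min(18,20)*5=90 best=135, l++
l=5 r=9: min(10,20)*4=40 best=135, l++
l=6 r=9: min(2,20)*3=6 best=135, l++
l=7 r=9: min(16,20)*2=32 best=135, l++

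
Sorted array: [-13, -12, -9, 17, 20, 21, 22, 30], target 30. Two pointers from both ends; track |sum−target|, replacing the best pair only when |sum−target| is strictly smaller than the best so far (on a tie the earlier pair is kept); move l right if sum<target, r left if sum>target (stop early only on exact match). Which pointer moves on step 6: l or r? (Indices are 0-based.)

l=0 r=7: -13+30=17 d=13 *, l++
l=1 r=7: -12+30=18 d=12 *, l++
l=2 r=7: -9+30=21 d=9 *, l++
l=3 r=7: 17+30=47 d=17, r--
l=3 r=6: 17+22=39 d=9, r--
l=3 r=5: 17+21=38 d=8 *, r--

r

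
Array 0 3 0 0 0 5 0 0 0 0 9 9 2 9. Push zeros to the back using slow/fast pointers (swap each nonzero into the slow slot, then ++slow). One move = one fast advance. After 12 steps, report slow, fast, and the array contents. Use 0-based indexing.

(s=0,f=0) a[fast]=0 → fast++
(s=0,f=1) a[fast]=3≠0 swap→a[0]=3 → slow++,fast++
(s=1,f=2) a[fast]=0 → fast++
(s=1,f=3) a[fast]=0 → fast++
(s=1,f=4) a[fast]=0 → fast++
(s=1,f=5) a[fast]=5≠0 swap→a[1]=5 → slow++,fast++
(s=2,f=6) a[fast]=0 → fast++
(s=2,f=7) a[fast]=0 → fast++
(s=2,f=8) a[fast]=0 → fast++
(s=2,f=9) a[fast]=0 → fast++
(s=2,f=10) a[fast]=9≠0 swap→a[2]=9 → slow++,fast++
(s=3,f=11) a[fast]=9≠0 swap→a[3]=9 → slow++,fast++

slow=4, fast=12, a=[3, 5, 9, 9, 0, 0, 0, 0, 0, 0, 0, 0, 2, 9]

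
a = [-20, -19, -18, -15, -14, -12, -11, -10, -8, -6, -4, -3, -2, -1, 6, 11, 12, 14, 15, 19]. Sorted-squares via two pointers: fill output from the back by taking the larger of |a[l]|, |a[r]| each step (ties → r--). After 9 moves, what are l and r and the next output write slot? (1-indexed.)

l=6, r=16, next write slot=11

[1,20] |-20|>|19| out[20]=400 → l++
[2,20] |-19|<=|19| out[19]=361 → r--
[2,19] |-19|>|15| out[18]=361 → l++
[3,19] |-18|>|15| out[17]=324 → l++
[4,19] |-15|<=|15| out[16]=225 → r--
[4,18] |-15|>|14| out[15]=225 → l++
[5,18] |-14|<=|14| out[14]=196 → r--
[5,17] |-14|>|12| out[13]=196 → l++
[6,17] |-12|<=|12| out[12]=144 → r--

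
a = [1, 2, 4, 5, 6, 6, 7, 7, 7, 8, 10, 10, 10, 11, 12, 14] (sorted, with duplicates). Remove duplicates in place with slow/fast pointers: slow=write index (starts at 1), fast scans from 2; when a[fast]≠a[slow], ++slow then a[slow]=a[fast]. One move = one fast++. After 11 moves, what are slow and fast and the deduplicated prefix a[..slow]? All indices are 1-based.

slow=8, fast=13, prefix=[1, 2, 4, 5, 6, 7, 8, 10]

slow=1 fast=2: a[fast]=2≠a[slow]=1 write a[2]=2, slow++,fast++
slow=2 fast=3: a[fast]=4≠a[slow]=2 write a[3]=4, slow++,fast++
slow=3 fast=4: a[fast]=5≠a[slow]=4 write a[4]=5, slow++,fast++
slow=4 fast=5: a[fast]=6≠a[slow]=5 write a[5]=6, slow++,fast++
slow=5 fast=6: a[fast]=6=a[slow] dup, fast++
slow=5 fast=7: a[fast]=7≠a[slow]=6 write a[6]=7, slow++,fast++
slow=6 fast=8: a[fast]=7=a[slow] dup, fast++
slow=6 fast=9: a[fast]=7=a[slow] dup, fast++
slow=6 fast=10: a[fast]=8≠a[slow]=7 write a[7]=8, slow++,fast++
slow=7 fast=11: a[fast]=10≠a[slow]=8 write a[8]=10, slow++,fast++
slow=8 fast=12: a[fast]=10=a[slow] dup, fast++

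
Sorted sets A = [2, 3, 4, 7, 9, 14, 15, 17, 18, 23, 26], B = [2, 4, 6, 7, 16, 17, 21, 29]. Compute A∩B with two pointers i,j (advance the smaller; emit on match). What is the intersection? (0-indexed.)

intersection = [2, 4, 7, 17]

i=0 j=0: 2==2 emit, i++,j++
i=1 j=1: 3<4, i++
i=2 j=1: 4==4 emit, i++,j++
i=3 j=2: 7>6, j++
i=3 j=3: 7==7 emit, i++,j++
i=4 j=4: 9<16, i++
i=5 j=4: 14<16, i++
i=6 j=4: 15<16, i++
i=7 j=4: 17>16, j++
i=7 j=5: 17==17 emit, i++,j++
i=8 j=6: 18<21, i++
i=9 j=6: 23>21, j++
i=9 j=7: 23<29, i++
i=10 j=7: 26<29, i++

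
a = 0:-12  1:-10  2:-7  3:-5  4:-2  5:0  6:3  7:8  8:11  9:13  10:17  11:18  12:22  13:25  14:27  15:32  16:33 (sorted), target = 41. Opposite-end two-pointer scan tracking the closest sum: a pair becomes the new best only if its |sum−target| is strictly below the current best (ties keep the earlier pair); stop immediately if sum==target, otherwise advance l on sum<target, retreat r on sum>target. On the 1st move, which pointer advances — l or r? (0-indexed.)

[0,16] -12+33=21 d=20 * → l++

l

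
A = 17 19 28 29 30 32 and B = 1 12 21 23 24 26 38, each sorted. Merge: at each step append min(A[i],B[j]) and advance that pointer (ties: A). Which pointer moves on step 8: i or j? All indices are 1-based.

[i=1,j=1] A[i]=17>B[j]=1 take 1 → j++
[i=1,j=2] A[i]=17>B[j]=12 take 12 → j++
[i=1,j=3] A[i]=17<=B[j]=21 take 17 → i++
[i=2,j=3] A[i]=19<=B[j]=21 take 19 → i++
[i=3,j=3] A[i]=28>B[j]=21 take 21 → j++
[i=3,j=4] A[i]=28>B[j]=23 take 23 → j++
[i=3,j=5] A[i]=28>B[j]=24 take 24 → j++
[i=3,j=6] A[i]=28>B[j]=26 take 26 → j++

j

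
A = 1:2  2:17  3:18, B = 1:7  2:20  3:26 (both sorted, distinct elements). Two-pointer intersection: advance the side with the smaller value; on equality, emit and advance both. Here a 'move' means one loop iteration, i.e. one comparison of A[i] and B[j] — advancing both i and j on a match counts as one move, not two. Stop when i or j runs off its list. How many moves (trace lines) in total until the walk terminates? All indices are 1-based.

4 moves

i=1 j=1: 2<7, i++
i=2 j=1: 17>7, j++
i=2 j=2: 17<20, i++
i=3 j=2: 18<20, i++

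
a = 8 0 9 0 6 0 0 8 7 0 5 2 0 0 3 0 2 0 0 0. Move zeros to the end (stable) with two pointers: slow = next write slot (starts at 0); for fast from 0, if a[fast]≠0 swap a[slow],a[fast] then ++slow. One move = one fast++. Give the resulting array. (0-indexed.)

[8, 9, 6, 8, 7, 5, 2, 3, 2, 0, 0, 0, 0, 0, 0, 0, 0, 0, 0, 0]

(s=0,f=0) a[fast]=8≠0 swap→a[0]=8 → slow++,fast++
(s=1,f=1) a[fast]=0 → fast++
(s=1,f=2) a[fast]=9≠0 swap→a[1]=9 → slow++,fast++
(s=2,f=3) a[fast]=0 → fast++
(s=2,f=4) a[fast]=6≠0 swap→a[2]=6 → slow++,fast++
(s=3,f=5) a[fast]=0 → fast++
(s=3,f=6) a[fast]=0 → fast++
(s=3,f=7) a[fast]=8≠0 swap→a[3]=8 → slow++,fast++
(s=4,f=8) a[fast]=7≠0 swap→a[4]=7 → slow++,fast++
(s=5,f=9) a[fast]=0 → fast++
(s=5,f=10) a[fast]=5≠0 swap→a[5]=5 → slow++,fast++
(s=6,f=11) a[fast]=2≠0 swap→a[6]=2 → slow++,fast++
(s=7,f=12) a[fast]=0 → fast++
(s=7,f=13) a[fast]=0 → fast++
(s=7,f=14) a[fast]=3≠0 swap→a[7]=3 → slow++,fast++
(s=8,f=15) a[fast]=0 → fast++
(s=8,f=16) a[fast]=2≠0 swap→a[8]=2 → slow++,fast++
(s=9,f=17) a[fast]=0 → fast++
(s=9,f=18) a[fast]=0 → fast++
(s=9,f=19) a[fast]=0 → fast++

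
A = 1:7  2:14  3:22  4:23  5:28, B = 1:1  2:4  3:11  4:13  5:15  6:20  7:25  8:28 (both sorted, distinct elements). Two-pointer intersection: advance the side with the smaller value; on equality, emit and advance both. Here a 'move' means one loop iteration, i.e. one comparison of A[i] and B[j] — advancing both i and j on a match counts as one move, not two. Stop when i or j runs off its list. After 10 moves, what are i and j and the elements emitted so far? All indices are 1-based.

i=1 j=1: 7>1, j++
i=1 j=2: 7>4, j++
i=1 j=3: 7<11, i++
i=2 j=3: 14>11, j++
i=2 j=4: 14>13, j++
i=2 j=5: 14<15, i++
i=3 j=5: 22>15, j++
i=3 j=6: 22>20, j++
i=3 j=7: 22<25, i++
i=4 j=7: 23<25, i++

i=5, j=7, emitted=[]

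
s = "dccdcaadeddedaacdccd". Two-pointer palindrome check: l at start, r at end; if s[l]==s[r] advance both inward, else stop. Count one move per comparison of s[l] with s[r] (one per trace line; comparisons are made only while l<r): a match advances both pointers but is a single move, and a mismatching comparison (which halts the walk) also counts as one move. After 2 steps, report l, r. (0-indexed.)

l=2, r=17

l=0 r=19: 'd'=='d', l++,r--
l=1 r=18: 'c'=='c', l++,r--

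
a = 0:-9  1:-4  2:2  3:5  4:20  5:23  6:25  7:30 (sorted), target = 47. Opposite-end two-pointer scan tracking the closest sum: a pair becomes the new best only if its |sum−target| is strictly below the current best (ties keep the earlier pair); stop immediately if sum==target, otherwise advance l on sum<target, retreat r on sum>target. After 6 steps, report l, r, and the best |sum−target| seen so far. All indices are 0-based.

l=5, r=6, best |Δ|=2

[0,7] -9+30=21 d=26 * → l++
[1,7] -4+30=26 d=21 * → l++
[2,7] 2+30=32 d=15 * → l++
[3,7] 5+30=35 d=12 * → l++
[4,7] 20+30=50 d=3 * → r--
[4,6] 20+25=45 d=2 * → l++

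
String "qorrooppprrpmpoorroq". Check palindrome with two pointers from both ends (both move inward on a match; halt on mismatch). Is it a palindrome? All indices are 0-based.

[0,19] 'q'=='q' → l++,r--
[1,18] 'o'=='o' → l++,r--
[2,17] 'r'=='r' → l++,r--
[3,16] 'r'=='r' → l++,r--
[4,15] 'o'=='o' → l++,r--
[5,14] 'o'=='o' → l++,r--
[6,13] 'p'=='p' → l++,r--
[7,12] 'p'!='m' → stop

not a palindrome (mismatch at 7,12)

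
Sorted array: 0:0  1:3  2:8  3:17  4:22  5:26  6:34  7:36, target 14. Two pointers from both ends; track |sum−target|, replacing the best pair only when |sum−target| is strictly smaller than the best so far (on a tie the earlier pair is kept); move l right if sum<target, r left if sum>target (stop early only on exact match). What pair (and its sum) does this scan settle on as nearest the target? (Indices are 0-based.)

[0,7] 0+36=36 d=22 * → r--
[0,6] 0+34=34 d=20 * → r--
[0,5] 0+26=26 d=12 * → r--
[0,4] 0+22=22 d=8 * → r--
[0,3] 0+17=17 d=3 * → r--
[0,2] 0+8=8 d=6 → l++
[1,2] 3+8=11 d=3 → l++

pair (0, 17) with sum 17 (|Δ|=3)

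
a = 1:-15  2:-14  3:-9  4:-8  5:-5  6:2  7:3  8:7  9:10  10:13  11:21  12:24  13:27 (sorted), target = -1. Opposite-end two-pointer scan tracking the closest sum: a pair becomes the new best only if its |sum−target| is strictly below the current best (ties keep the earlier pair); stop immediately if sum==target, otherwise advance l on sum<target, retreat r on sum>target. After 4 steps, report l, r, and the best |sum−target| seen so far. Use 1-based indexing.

[1,13] -15+27=12 d=13 * → r--
[1,12] -15+24=9 d=10 * → r--
[1,11] -15+21=6 d=7 * → r--
[1,10] -15+13=-2 d=1 * → l++

l=2, r=10, best |Δ|=1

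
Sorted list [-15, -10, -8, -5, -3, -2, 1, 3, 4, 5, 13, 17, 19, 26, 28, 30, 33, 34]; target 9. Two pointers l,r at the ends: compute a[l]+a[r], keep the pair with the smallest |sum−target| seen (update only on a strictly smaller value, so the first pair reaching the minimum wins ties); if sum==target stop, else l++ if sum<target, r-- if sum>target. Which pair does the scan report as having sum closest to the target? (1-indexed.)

l=1 r=18: -15+34=19 d=10 *, r--
l=1 r=17: -15+33=18 d=9 *, r--
l=1 r=16: -15+30=15 d=6 *, r--
l=1 r=15: -15+28=13 d=4 *, r--
l=1 r=14: -15+26=11 d=2 *, r--
l=1 r=13: -15+19=4 d=5, l++
l=2 r=13: -10+19=9 d=0 *, stop

pair (-10, 19) with sum 9 (|Δ|=0)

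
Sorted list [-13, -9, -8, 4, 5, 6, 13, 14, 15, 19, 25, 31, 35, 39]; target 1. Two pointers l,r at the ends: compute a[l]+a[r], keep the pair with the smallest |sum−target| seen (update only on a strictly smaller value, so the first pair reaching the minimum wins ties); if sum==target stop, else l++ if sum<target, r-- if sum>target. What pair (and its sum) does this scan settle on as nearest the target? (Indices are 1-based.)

pair (-13, 14) with sum 1 (|Δ|=0)

l=1 r=14: -13+39=26 d=25 *, r--
l=1 r=13: -13+35=22 d=21 *, r--
l=1 r=12: -13+31=18 d=17 *, r--
l=1 r=11: -13+25=12 d=11 *, r--
l=1 r=10: -13+19=6 d=5 *, r--
l=1 r=9: -13+15=2 d=1 *, r--
l=1 r=8: -13+14=1 d=0 *, stop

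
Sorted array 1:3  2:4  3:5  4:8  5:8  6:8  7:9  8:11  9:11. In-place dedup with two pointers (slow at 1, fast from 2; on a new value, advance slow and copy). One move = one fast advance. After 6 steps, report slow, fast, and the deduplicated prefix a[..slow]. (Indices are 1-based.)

slow=5, fast=8, prefix=[3, 4, 5, 8, 9]

slow=1 fast=2: a[fast]=4≠a[slow]=3 write a[2]=4, slow++,fast++
slow=2 fast=3: a[fast]=5≠a[slow]=4 write a[3]=5, slow++,fast++
slow=3 fast=4: a[fast]=8≠a[slow]=5 write a[4]=8, slow++,fast++
slow=4 fast=5: a[fast]=8=a[slow] dup, fast++
slow=4 fast=6: a[fast]=8=a[slow] dup, fast++
slow=4 fast=7: a[fast]=9≠a[slow]=8 write a[5]=9, slow++,fast++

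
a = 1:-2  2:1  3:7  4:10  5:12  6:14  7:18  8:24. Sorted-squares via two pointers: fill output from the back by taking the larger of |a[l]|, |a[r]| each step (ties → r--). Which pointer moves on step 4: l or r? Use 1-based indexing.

[1,8] |-2|<=|24| out[8]=576 → r--
[1,7] |-2|<=|18| out[7]=324 → r--
[1,6] |-2|<=|14| out[6]=196 → r--
[1,5] |-2|<=|12| out[5]=144 → r--

r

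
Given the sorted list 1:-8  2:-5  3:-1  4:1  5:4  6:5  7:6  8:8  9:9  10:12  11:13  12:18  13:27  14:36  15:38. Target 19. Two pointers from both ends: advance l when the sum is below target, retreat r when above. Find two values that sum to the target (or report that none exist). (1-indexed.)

(-8, 27)

[1,15] -8+38=30 >19 → r--
[1,14] -8+36=28 >19 → r--
[1,13] -8+27=19 → found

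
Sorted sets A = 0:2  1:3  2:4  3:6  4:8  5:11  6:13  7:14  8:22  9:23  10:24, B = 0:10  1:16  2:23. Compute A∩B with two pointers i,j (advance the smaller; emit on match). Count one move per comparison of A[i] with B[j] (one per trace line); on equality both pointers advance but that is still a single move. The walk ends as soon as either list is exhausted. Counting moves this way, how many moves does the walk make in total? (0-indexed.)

i=0 j=0: 2<10, i++
i=1 j=0: 3<10, i++
i=2 j=0: 4<10, i++
i=3 j=0: 6<10, i++
i=4 j=0: 8<10, i++
i=5 j=0: 11>10, j++
i=5 j=1: 11<16, i++
i=6 j=1: 13<16, i++
i=7 j=1: 14<16, i++
i=8 j=1: 22>16, j++
i=8 j=2: 22<23, i++
i=9 j=2: 23==23 emit, i++,j++

12 moves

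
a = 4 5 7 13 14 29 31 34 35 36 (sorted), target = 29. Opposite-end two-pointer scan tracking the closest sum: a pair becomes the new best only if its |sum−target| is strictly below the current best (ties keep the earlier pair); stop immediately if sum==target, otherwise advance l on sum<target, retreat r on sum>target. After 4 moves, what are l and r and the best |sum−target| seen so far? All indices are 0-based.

l=0, r=5, best |Δ|=6

l=0 r=9: 4+36=40 d=11 *, r--
l=0 r=8: 4+35=39 d=10 *, r--
l=0 r=7: 4+34=38 d=9 *, r--
l=0 r=6: 4+31=35 d=6 *, r--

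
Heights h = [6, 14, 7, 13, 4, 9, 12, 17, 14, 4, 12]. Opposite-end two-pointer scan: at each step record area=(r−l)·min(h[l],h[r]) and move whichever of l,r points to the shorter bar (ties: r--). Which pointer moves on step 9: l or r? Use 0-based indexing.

l

l=0 r=10: min(6,12)*10=60 best=60 *, l++
l=1 r=10: min(14,12)*9=108 best=108 *, r--
l=1 r=9: min(14,4)*8=32 best=108, r--
l=1 r=8: min(14,14)*7=98 best=108, r--
l=1 r=7: min(14,17)*6=84 best=108, l++
l=2 r=7: min(7,17)*5=35 best=108, l++
l=3 r=7: min(13,17)*4=52 best=108, l++
l=4 r=7: min(4,17)*3=12 best=108, l++
l=5 r=7: min(9,17)*2=18 best=108, l++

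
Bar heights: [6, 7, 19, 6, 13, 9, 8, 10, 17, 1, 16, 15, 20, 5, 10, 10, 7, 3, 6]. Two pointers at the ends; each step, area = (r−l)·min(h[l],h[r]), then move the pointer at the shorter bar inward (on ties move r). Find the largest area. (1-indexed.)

l=1 r=19: min(6,6)*18=108 best=108 *, r--
l=1 r=18: min(6,3)*17=51 best=108, r--
l=1 r=17: min(6,7)*16=96 best=108, l++
l=2 r=17: min(7,7)*15=105 best=108, r--
l=2 r=16: min(7,10)*14=98 best=108, l++
l=3 r=16: min(19,10)*13=130 best=130 *, r--
l=3 r=15: min(19,10)*12=120 best=130, r--
l=3 r=14: min(19,5)*11=55 best=130, r--
l=3 r=13: min(19,20)*10=190 best=190 *, l++
l=4 r=13: min(6,20)*9=54 best=190, l++
l=5 r=13: min(13,20)*8=104 best=190, l++
l=6 r=13: min(9,20)*7=63 best=190, l++
l=7 r=13: min(8,20)*6=48 best=190, l++
l=8 r=13: min(10,20)*5=50 best=190, l++
l=9 r=13: min(17,20)*4=68 best=190, l++
l=10 r=13: min(1,20)*3=3 best=190, l++
l=11 r=13: min(16,20)*2=32 best=190, l++
l=12 r=13: min(15,20)*1=15 best=190, l++

max area = 190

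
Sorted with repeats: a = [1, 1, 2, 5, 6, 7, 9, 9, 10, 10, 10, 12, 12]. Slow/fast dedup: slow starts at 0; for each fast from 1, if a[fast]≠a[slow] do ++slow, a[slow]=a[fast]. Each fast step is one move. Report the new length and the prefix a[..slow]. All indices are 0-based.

slow=0 fast=1: a[fast]=1=a[slow] dup, fast++
slow=0 fast=2: a[fast]=2≠a[slow]=1 write a[1]=2, slow++,fast++
slow=1 fast=3: a[fast]=5≠a[slow]=2 write a[2]=5, slow++,fast++
slow=2 fast=4: a[fast]=6≠a[slow]=5 write a[3]=6, slow++,fast++
slow=3 fast=5: a[fast]=7≠a[slow]=6 write a[4]=7, slow++,fast++
slow=4 fast=6: a[fast]=9≠a[slow]=7 write a[5]=9, slow++,fast++
slow=5 fast=7: a[fast]=9=a[slow] dup, fast++
slow=5 fast=8: a[fast]=10≠a[slow]=9 write a[6]=10, slow++,fast++
slow=6 fast=9: a[fast]=10=a[slow] dup, fast++
slow=6 fast=10: a[fast]=10=a[slow] dup, fast++
slow=6 fast=11: a[fast]=12≠a[slow]=10 write a[7]=12, slow++,fast++
slow=7 fast=12: a[fast]=12=a[slow] dup, fast++

length 8; prefix = [1, 2, 5, 6, 7, 9, 10, 12]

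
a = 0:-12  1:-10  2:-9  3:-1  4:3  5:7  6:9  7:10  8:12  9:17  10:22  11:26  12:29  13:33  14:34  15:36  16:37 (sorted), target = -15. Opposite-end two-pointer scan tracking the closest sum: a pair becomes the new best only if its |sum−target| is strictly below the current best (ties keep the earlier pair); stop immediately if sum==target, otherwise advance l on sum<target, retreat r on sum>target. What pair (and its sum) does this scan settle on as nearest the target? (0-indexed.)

pair (-12, -1) with sum -13 (|Δ|=2)

[0,16] -12+37=25 d=40 * → r--
[0,15] -12+36=24 d=39 * → r--
[0,14] -12+34=22 d=37 * → r--
[0,13] -12+33=21 d=36 * → r--
[0,12] -12+29=17 d=32 * → r--
[0,11] -12+26=14 d=29 * → r--
[0,10] -12+22=10 d=25 * → r--
[0,9] -12+17=5 d=20 * → r--
[0,8] -12+12=0 d=15 * → r--
[0,7] -12+10=-2 d=13 * → r--
[0,6] -12+9=-3 d=12 * → r--
[0,5] -12+7=-5 d=10 * → r--
[0,4] -12+3=-9 d=6 * → r--
[0,3] -12+-1=-13 d=2 * → r--
[0,2] -12+-9=-21 d=6 → l++
[1,2] -10+-9=-19 d=4 → l++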